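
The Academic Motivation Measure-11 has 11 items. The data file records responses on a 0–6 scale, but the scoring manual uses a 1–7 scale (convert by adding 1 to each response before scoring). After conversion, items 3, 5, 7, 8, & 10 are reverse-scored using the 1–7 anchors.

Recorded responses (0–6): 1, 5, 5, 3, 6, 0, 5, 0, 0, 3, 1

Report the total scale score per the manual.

32

Convert to 1–7: 2, 6, 6, 4, 7, 1, 6, 1, 1, 4, 2
Reverse-coded (reverse-coded value = 8 − response):
  item 3: 8 − 6 = 2
  item 5: 8 − 7 = 1
  item 7: 8 − 6 = 2
  item 8: 8 − 1 = 7
  item 10: 8 − 4 = 4
Scored: 2, 6, 2, 4, 1, 1, 2, 7, 1, 4, 2
Total = 32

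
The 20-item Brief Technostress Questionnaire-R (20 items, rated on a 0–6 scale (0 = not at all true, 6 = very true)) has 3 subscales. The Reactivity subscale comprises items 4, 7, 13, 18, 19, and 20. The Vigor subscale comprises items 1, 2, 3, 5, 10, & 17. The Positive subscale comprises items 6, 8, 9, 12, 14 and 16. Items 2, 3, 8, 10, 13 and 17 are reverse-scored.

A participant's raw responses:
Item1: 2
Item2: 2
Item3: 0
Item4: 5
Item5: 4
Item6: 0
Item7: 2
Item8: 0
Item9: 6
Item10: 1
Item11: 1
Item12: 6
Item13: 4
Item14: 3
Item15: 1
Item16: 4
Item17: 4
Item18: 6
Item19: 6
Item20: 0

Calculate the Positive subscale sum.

25

Positive items: 6, 8, 9, 12, 14, 16.
Of these, item 8 is reverse-scored; reversed = (0+6) − raw = 6 − raw.
  item 6: 0
  item 8: 6 − 0 = 6
  item 9: 6
  item 12: 6
  item 14: 3
  item 16: 4
Sum = 0 + 6 + 6 + 6 + 3 + 4 = 25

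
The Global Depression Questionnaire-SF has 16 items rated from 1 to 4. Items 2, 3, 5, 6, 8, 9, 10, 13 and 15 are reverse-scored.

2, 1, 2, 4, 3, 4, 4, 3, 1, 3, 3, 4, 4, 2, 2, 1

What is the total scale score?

Reverse-scored items use 5 − raw:
  item 2: 5 − 1 = 4
  item 3: 5 − 2 = 3
  item 5: 5 − 3 = 2
  item 6: 5 − 4 = 1
  item 8: 5 − 3 = 2
  item 9: 5 − 1 = 4
  item 10: 5 − 3 = 2
  item 13: 5 − 4 = 1
  item 15: 5 − 2 = 3
Scored items: 2, 4, 3, 4, 2, 1, 4, 2, 4, 2, 3, 4, 1, 2, 3, 1
Total = 2 + 4 + 3 + 4 + 2 + 1 + 4 + 2 + 4 + 2 + 3 + 4 + 1 + 2 + 3 + 1 = 42

42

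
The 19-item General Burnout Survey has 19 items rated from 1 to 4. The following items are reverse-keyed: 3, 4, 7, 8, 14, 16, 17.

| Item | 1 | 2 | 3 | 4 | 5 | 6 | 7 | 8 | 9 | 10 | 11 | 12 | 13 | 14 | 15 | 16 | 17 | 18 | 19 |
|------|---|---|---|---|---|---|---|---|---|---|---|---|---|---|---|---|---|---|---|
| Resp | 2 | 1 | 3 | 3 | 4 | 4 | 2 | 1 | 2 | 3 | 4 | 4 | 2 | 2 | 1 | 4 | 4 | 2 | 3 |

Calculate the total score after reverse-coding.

Apply reverse scoring (reversed = (1+4) − raw = 5 − raw):
  item 3: 5 − 3 = 2
  item 4: 5 − 3 = 2
  item 7: 5 − 2 = 3
  item 8: 5 − 1 = 4
  item 14: 5 − 2 = 3
  item 16: 5 − 4 = 1
  item 17: 5 − 4 = 1
After reverse-coding: 2, 1, 2, 2, 4, 4, 3, 4, 2, 3, 4, 4, 2, 3, 1, 1, 1, 2, 3
Total = 2 + 1 + 2 + 2 + 4 + 4 + 3 + 4 + 2 + 3 + 4 + 4 + 2 + 3 + 1 + 1 + 1 + 2 + 3 = 48

48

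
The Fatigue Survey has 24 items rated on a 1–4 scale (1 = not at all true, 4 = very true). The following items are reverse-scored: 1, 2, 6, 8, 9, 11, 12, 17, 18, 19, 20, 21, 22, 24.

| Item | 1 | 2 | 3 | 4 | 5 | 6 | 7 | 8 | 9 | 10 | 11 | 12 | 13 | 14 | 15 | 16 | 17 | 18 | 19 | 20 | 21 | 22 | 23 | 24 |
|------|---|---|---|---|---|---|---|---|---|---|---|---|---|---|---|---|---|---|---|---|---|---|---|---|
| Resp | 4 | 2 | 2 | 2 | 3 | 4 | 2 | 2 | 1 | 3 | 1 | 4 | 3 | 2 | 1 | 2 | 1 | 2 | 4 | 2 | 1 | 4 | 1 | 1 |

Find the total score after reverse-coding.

58

Apply reverse scoring (on a 1–4 scale, reversed = 5 − raw):
  item 1: 5 − 4 = 1
  item 2: 5 − 2 = 3
  item 6: 5 − 4 = 1
  item 8: 5 − 2 = 3
  item 9: 5 − 1 = 4
  item 11: 5 − 1 = 4
  item 12: 5 − 4 = 1
  item 17: 5 − 1 = 4
  item 18: 5 − 2 = 3
  item 19: 5 − 4 = 1
  item 20: 5 − 2 = 3
  item 21: 5 − 1 = 4
  item 22: 5 − 4 = 1
  item 24: 5 − 1 = 4
Scored items: 1, 3, 2, 2, 3, 1, 2, 3, 4, 3, 4, 1, 3, 2, 1, 2, 4, 3, 1, 3, 4, 1, 1, 4
Total = 1 + 3 + 2 + 2 + 3 + 1 + 2 + 3 + 4 + 3 + 4 + 1 + 3 + 2 + 1 + 2 + 4 + 3 + 1 + 3 + 4 + 1 + 1 + 4 = 58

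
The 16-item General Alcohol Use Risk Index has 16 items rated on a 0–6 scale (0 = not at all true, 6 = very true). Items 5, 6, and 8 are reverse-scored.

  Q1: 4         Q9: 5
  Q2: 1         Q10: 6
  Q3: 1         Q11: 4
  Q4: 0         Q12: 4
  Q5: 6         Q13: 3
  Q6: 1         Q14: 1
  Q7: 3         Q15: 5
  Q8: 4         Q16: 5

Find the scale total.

49

Apply reverse scoring (reversed = (0+6) − raw = 6 − raw):
  item 5: 6 − 6 = 0
  item 6: 6 − 1 = 5
  item 8: 6 − 4 = 2
Scored items: 4, 1, 1, 0, 0, 5, 3, 2, 5, 6, 4, 4, 3, 1, 5, 5
Total = 4 + 1 + 1 + 0 + 0 + 5 + 3 + 2 + 5 + 6 + 4 + 4 + 3 + 1 + 5 + 5 = 49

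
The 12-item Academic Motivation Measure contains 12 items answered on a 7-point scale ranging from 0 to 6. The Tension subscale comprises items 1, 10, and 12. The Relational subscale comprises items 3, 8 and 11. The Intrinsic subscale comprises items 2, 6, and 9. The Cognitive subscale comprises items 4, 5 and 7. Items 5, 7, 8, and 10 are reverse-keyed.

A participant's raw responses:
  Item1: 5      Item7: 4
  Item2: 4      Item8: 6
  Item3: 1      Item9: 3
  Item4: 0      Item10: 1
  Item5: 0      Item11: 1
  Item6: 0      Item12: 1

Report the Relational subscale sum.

2

Relational items: 3, 8, 11.
Of these, item 8 is reverse-keyed; reversed = (0+6) − raw = 6 − raw.
  item 3: 1
  item 8: 6 − 6 = 0
  item 11: 1
Sum = 1 + 0 + 1 = 2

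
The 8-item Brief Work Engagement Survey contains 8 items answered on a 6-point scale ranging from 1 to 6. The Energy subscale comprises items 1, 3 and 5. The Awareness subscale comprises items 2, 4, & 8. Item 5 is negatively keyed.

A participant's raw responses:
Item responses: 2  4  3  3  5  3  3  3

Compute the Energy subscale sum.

7

Energy items: 1, 3, 5.
Of these, item 5 is negatively keyed; reversed = (1+6) − raw = 7 − raw.
  item 1: 2
  item 3: 3
  item 5: 7 − 5 = 2
Sum = 2 + 3 + 2 = 7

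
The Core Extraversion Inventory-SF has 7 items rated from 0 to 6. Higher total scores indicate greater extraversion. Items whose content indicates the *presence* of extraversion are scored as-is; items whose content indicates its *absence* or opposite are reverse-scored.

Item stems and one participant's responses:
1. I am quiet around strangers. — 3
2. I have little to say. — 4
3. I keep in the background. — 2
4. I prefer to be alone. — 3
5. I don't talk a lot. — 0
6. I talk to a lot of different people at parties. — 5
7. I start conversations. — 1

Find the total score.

24

Items 1, 2, 3, 4, 5 describe the absence/opposite of extraversion → reverse-score.
reverse-coded value = 6 − response.
  item 1: 6 − 3 = 3
  item 2: 6 − 4 = 2
  item 3: 6 − 2 = 4
  item 4: 6 − 3 = 3
  item 5: 6 − 0 = 6
  item 6: 5
  item 7: 1
Total = 3 + 2 + 4 + 3 + 6 + 5 + 1 = 24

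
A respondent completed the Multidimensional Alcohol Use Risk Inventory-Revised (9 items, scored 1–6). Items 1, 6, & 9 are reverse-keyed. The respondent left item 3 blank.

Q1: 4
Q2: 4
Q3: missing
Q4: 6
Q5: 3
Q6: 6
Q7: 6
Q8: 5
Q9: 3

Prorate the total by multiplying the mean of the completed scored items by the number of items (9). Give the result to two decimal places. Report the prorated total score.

36.00

Reverse-coded (reversed = (1+6) − raw = 7 − raw):
  item 1: 7 − 4 = 3
  item 6: 7 − 6 = 1
  item 9: 7 − 3 = 4
Completed scored items (8 of 9): 3, 4, 6, 3, 1, 6, 5, 4; sum = 32.
Person mean = 32 / 8 ≈ 4.0000
Prorated total = (32 / 8) × 9 = 36.00 (to 2 dp)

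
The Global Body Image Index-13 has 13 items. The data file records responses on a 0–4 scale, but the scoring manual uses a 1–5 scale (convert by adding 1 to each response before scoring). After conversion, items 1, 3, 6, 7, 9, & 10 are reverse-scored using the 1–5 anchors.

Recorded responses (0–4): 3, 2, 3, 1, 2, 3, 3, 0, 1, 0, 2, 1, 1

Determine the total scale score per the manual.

33

Convert to 1–5: 4, 3, 4, 2, 3, 4, 4, 1, 2, 1, 3, 2, 2
Reverse-coded (reverse-coded value = 6 − response):
  item 1: 6 − 4 = 2
  item 3: 6 − 4 = 2
  item 6: 6 − 4 = 2
  item 7: 6 − 4 = 2
  item 9: 6 − 2 = 4
  item 10: 6 − 1 = 5
Scored: 2, 3, 2, 2, 3, 2, 2, 1, 4, 5, 3, 2, 2
Total = 33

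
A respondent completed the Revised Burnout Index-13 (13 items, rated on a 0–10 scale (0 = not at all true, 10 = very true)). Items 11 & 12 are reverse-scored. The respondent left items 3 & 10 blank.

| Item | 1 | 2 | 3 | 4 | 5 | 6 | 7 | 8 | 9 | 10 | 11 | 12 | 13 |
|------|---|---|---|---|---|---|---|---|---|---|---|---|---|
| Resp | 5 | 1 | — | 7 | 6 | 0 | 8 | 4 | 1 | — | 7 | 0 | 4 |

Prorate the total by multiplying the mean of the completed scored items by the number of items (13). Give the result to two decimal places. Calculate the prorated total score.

Reverse-coded (reverse-coded value = 10 − response):
  item 11: 10 − 7 = 3
  item 12: 10 − 0 = 10
Completed scored items (11 of 13): 5, 1, 7, 6, 0, 8, 4, 1, 3, 10, 4; sum = 49.
Person mean = 49 / 11 ≈ 4.4545
Prorated total = (49 / 11) × 13 = 57.91 (to 2 dp)

57.91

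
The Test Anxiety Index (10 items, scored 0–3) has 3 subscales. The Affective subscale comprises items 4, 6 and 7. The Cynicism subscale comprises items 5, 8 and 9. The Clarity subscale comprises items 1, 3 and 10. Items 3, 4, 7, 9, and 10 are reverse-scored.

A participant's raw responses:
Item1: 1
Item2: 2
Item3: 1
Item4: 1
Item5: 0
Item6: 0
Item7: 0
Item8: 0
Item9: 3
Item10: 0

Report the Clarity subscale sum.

6

Clarity items: 1, 3, 10.
Of these, items 3 & 10 are reverse-scored; reversed = (0+3) − raw = 3 − raw.
  item 1: 1
  item 3: 3 − 1 = 2
  item 10: 3 − 0 = 3
Sum = 1 + 2 + 3 = 6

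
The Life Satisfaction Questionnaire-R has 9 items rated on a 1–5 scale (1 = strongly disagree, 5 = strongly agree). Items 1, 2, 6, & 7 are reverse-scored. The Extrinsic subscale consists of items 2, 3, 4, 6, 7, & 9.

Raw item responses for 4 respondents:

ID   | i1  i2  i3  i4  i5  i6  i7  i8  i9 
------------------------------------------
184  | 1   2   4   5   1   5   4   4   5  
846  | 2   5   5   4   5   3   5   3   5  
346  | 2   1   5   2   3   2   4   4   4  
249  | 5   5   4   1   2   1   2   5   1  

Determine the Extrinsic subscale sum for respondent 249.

Respondent 249 raw: 5, 5, 4, 1, 2, 1, 2, 5, 1.
Extrinsic items: 2, 3, 4, 6, 7, 9.
Reverse-coded (reversed = (1+5) − raw = 6 − raw):
  item 2: 6 − 5 = 1
  item 3: 4
  item 4: 1
  item 6: 6 − 1 = 5
  item 7: 6 − 2 = 4
  item 9: 1
Sum = 1 + 4 + 1 + 5 + 4 + 1 = 16

16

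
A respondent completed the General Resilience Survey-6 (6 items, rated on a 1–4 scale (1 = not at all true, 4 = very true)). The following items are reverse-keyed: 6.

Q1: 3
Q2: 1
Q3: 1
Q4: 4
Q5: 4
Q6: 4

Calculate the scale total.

Reverse-coded items (reverse-coded value = 5 − response):
  item 6: 5 − 4 = 1
Scored items: 3, 1, 1, 4, 4, 1
Total = 3 + 1 + 1 + 4 + 4 + 1 = 14

14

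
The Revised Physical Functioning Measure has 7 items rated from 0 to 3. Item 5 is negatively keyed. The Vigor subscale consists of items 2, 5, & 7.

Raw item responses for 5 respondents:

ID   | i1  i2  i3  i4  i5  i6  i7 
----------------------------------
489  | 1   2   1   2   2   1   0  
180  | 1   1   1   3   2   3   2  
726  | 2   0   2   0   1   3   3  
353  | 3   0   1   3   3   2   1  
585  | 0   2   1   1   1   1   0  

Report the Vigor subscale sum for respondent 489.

Respondent 489 raw: 1, 2, 1, 2, 2, 1, 0.
Vigor items: 2, 5, 7.
Reverse-coded (on a 0–3 scale, reversed = 3 − raw):
  item 2: 2
  item 5: 3 − 2 = 1
  item 7: 0
Sum = 2 + 1 + 0 = 3

3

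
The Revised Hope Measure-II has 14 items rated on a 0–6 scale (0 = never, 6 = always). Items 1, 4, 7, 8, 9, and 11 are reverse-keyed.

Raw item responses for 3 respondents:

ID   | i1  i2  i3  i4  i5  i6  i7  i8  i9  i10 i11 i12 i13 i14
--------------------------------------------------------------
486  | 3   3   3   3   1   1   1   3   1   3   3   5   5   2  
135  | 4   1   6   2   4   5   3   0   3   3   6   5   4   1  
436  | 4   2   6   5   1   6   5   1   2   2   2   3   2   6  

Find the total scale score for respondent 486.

45

Respondent 486 raw: 3, 3, 3, 3, 1, 1, 1, 3, 1, 3, 3, 5, 5, 2.
Reverse-coded (reversed = (0+6) − raw = 6 − raw):
  item 1: 6 − 3 = 3
  item 2: 3
  item 3: 3
  item 4: 6 − 3 = 3
  item 5: 1
  item 6: 1
  item 7: 6 − 1 = 5
  item 8: 6 − 3 = 3
  item 9: 6 − 1 = 5
  item 10: 3
  item 11: 6 − 3 = 3
  item 12: 5
  item 13: 5
  item 14: 2
Sum = 3 + 3 + 3 + 3 + 1 + 1 + 5 + 3 + 5 + 3 + 3 + 5 + 5 + 2 = 45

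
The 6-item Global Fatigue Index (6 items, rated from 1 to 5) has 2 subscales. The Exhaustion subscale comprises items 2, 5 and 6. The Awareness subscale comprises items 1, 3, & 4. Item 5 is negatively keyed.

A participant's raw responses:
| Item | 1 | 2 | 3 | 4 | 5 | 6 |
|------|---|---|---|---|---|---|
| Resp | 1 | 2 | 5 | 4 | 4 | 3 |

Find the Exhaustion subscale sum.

Exhaustion items: 2, 5, 6.
Of these, item 5 is negatively keyed; on a 1–5 scale, reversed = 6 − raw.
  item 2: 2
  item 5: 6 − 4 = 2
  item 6: 3
Sum = 2 + 2 + 3 = 7

7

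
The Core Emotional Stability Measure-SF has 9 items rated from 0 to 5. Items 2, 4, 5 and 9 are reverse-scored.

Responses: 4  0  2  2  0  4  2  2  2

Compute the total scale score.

30

Reverse-scored items use 5 − raw:
  item 2: 5 − 0 = 5
  item 4: 5 − 2 = 3
  item 5: 5 − 0 = 5
  item 9: 5 − 2 = 3
Scored items: 4, 5, 2, 3, 5, 4, 2, 2, 3
Total = 4 + 5 + 2 + 3 + 5 + 4 + 2 + 2 + 3 = 30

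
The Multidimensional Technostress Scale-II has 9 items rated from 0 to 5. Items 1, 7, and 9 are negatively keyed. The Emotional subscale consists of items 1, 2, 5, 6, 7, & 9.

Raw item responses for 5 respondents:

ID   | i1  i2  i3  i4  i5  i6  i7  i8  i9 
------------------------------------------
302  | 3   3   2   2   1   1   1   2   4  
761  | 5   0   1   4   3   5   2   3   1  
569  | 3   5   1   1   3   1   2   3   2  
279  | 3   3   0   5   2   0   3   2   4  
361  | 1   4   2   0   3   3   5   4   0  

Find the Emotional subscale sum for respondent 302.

Respondent 302 raw: 3, 3, 2, 2, 1, 1, 1, 2, 4.
Emotional items: 1, 2, 5, 6, 7, 9.
Reverse-coded (reversed = (0+5) − raw = 5 − raw):
  item 1: 5 − 3 = 2
  item 2: 3
  item 5: 1
  item 6: 1
  item 7: 5 − 1 = 4
  item 9: 5 − 4 = 1
Sum = 2 + 3 + 1 + 1 + 4 + 1 = 12

12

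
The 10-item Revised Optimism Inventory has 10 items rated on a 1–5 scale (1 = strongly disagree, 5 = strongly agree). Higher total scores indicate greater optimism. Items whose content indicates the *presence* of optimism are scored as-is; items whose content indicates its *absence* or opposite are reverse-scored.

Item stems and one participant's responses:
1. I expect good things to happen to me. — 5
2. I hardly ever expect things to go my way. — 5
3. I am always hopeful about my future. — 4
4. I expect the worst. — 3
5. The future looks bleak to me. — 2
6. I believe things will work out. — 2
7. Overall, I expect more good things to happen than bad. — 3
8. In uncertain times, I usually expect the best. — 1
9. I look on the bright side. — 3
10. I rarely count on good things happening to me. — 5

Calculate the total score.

Items 2, 4, 5, 10 describe the absence/opposite of optimism → reverse-score.
reverse-coded value = 6 − response.
  item 1: 5
  item 2: 6 − 5 = 1
  item 3: 4
  item 4: 6 − 3 = 3
  item 5: 6 − 2 = 4
  item 6: 2
  item 7: 3
  item 8: 1
  item 9: 3
  item 10: 6 − 5 = 1
Total = 5 + 1 + 4 + 3 + 4 + 2 + 3 + 1 + 3 + 1 = 27

27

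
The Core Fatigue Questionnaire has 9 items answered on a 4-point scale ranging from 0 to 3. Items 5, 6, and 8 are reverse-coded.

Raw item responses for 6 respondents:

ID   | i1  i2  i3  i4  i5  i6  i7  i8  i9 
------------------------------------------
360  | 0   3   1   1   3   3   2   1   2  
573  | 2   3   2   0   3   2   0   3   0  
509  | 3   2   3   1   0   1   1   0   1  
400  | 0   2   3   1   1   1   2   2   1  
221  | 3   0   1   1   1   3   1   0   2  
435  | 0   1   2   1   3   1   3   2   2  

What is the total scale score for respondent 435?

Respondent 435 raw: 0, 1, 2, 1, 3, 1, 3, 2, 2.
Reverse-coded (reverse-coded value = 3 − response):
  item 1: 0
  item 2: 1
  item 3: 2
  item 4: 1
  item 5: 3 − 3 = 0
  item 6: 3 − 1 = 2
  item 7: 3
  item 8: 3 − 2 = 1
  item 9: 2
Sum = 0 + 1 + 2 + 1 + 0 + 2 + 3 + 1 + 2 = 12

12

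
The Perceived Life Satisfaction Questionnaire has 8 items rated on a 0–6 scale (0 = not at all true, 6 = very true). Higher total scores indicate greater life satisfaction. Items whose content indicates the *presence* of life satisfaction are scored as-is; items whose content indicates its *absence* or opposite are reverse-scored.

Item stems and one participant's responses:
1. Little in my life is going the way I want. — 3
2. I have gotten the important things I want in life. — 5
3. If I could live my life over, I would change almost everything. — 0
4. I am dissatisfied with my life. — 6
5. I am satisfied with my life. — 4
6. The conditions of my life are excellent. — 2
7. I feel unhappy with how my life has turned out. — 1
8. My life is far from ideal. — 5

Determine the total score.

26

Items 1, 3, 4, 7, 8 describe the absence/opposite of life satisfaction → reverse-score.
reversed = (0+6) − raw = 6 − raw.
  item 1: 6 − 3 = 3
  item 2: 5
  item 3: 6 − 0 = 6
  item 4: 6 − 6 = 0
  item 5: 4
  item 6: 2
  item 7: 6 − 1 = 5
  item 8: 6 − 5 = 1
Total = 3 + 5 + 6 + 0 + 4 + 2 + 5 + 1 = 26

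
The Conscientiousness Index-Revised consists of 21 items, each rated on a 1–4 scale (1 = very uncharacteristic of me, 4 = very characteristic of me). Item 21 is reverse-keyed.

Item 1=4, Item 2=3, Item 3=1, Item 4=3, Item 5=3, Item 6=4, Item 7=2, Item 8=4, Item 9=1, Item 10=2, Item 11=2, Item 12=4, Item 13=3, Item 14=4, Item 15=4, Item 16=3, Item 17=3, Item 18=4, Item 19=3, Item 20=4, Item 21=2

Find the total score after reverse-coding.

64

Raw sum = 63. Reverse-keyed items: 21; their raw sum = 2.
Each reversal replaces raw with 5 − raw, changing the total by 5 − 2·raw per item.
Total = 63 + 1·5 − 2·2 = 63 + 5 − 4 = 64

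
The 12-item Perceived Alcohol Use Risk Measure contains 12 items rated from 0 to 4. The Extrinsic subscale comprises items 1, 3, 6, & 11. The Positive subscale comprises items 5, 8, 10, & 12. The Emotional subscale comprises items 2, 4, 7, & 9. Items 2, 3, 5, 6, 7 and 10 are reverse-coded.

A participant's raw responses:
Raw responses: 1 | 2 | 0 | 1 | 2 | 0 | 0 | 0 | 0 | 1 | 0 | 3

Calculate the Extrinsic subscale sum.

Extrinsic items: 1, 3, 6, 11.
Of these, items 3 & 6 are reverse-coded; on a 0–4 scale, reversed = 4 − raw.
  item 1: 1
  item 3: 4 − 0 = 4
  item 6: 4 − 0 = 4
  item 11: 0
Sum = 1 + 4 + 4 + 0 = 9

9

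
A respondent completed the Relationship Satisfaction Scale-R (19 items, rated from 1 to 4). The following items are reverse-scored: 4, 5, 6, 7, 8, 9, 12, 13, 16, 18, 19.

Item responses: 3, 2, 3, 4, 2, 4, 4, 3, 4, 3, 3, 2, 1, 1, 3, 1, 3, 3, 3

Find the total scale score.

Apply reverse scoring (on a 1–4 scale, reversed = 5 − raw):
  item 4: 5 − 4 = 1
  item 5: 5 − 2 = 3
  item 6: 5 − 4 = 1
  item 7: 5 − 4 = 1
  item 8: 5 − 3 = 2
  item 9: 5 − 4 = 1
  item 12: 5 − 2 = 3
  item 13: 5 − 1 = 4
  item 16: 5 − 1 = 4
  item 18: 5 − 3 = 2
  item 19: 5 − 3 = 2
After reverse-coding: 3, 2, 3, 1, 3, 1, 1, 2, 1, 3, 3, 3, 4, 1, 3, 4, 3, 2, 2
Total = 3 + 2 + 3 + 1 + 3 + 1 + 1 + 2 + 1 + 3 + 3 + 3 + 4 + 1 + 3 + 4 + 3 + 2 + 2 = 45

45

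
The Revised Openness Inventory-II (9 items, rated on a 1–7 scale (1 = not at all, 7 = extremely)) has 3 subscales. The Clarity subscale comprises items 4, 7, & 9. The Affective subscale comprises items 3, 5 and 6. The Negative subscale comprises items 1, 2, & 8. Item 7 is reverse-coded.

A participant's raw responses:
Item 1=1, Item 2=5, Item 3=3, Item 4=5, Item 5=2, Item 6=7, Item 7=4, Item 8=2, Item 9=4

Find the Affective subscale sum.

Affective items: 3, 5, 6.
  item 3: 3
  item 5: 2
  item 6: 7
Sum = 3 + 2 + 7 = 12

12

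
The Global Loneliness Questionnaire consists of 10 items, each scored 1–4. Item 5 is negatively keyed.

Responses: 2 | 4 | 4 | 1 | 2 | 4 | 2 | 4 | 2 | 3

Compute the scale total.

29

Reversing item 5 with 5 − raw:
Total = 2 + 4 + 4 + 1 + (5−2) + 4 + 2 + 4 + 2 + 3
      = 2 + 4 + 4 + 1 + 3 + 4 + 2 + 4 + 2 + 3 = 29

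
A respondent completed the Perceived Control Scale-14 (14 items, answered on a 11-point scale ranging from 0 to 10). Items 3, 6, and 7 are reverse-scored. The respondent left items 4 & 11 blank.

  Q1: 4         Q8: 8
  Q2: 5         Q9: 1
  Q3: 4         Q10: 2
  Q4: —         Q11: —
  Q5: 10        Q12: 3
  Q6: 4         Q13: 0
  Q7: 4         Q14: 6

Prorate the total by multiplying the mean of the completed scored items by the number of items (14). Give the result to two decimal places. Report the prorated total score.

Reverse-coded (on a 0–10 scale, reversed = 10 − raw):
  item 3: 10 − 4 = 6
  item 6: 10 − 4 = 6
  item 7: 10 − 4 = 6
Completed scored items (12 of 14): 4, 5, 6, 10, 6, 6, 8, 1, 2, 3, 0, 6; sum = 57.
Person mean = 57 / 12 ≈ 4.7500
Prorated total = (57 / 12) × 14 = 66.50 (to 2 dp)

66.50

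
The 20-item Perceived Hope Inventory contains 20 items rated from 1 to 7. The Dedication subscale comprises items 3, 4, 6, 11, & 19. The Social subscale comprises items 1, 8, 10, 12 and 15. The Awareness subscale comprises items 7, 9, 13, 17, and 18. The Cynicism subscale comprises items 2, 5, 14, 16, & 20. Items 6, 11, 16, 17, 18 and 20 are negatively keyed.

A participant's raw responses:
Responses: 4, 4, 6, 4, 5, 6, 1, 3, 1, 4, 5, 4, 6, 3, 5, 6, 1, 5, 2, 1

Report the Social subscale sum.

20

Social items: 1, 8, 10, 12, 15.
  item 1: 4
  item 8: 3
  item 10: 4
  item 12: 4
  item 15: 5
Sum = 4 + 3 + 4 + 4 + 5 = 20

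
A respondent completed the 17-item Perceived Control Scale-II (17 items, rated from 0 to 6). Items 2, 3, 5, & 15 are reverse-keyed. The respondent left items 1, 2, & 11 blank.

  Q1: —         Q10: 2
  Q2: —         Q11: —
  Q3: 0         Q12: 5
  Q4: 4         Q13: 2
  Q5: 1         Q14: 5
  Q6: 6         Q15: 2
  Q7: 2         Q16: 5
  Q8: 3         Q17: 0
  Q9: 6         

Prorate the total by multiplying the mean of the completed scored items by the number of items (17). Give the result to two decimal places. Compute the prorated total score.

66.79

Reverse-coded (reversed = (0+6) − raw = 6 − raw):
  item 3: 6 − 0 = 6
  item 5: 6 − 1 = 5
  item 15: 6 − 2 = 4
Completed scored items (14 of 17): 6, 4, 5, 6, 2, 3, 6, 2, 5, 2, 5, 4, 5, 0; sum = 55.
Person mean = 55 / 14 ≈ 3.9286
Prorated total = (55 / 14) × 17 = 66.79 (to 2 dp)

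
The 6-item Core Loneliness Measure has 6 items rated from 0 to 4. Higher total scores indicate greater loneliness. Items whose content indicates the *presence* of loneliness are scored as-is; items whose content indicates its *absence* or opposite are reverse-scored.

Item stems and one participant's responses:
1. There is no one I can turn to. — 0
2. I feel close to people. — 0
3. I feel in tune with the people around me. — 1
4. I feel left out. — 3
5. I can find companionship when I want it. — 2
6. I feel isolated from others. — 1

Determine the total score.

13

Items 2, 3, 5 describe the absence/opposite of loneliness → reverse-score.
on a 0–4 scale, reversed = 4 − raw.
  item 1: 0
  item 2: 4 − 0 = 4
  item 3: 4 − 1 = 3
  item 4: 3
  item 5: 4 − 2 = 2
  item 6: 1
Total = 0 + 4 + 3 + 3 + 2 + 1 = 13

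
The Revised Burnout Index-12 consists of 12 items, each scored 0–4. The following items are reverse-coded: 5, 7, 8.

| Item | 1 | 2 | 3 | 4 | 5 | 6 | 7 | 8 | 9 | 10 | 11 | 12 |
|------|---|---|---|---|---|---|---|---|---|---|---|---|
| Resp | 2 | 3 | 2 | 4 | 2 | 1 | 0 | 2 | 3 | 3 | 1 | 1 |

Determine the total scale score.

Raw sum = 24. Reverse-coded items: 5, 7, 8; their raw sum = 4.
Each reversal replaces raw with 4 − raw, changing the total by 4 − 2·raw per item.
Total = 24 + 3·4 − 2·4 = 24 + 12 − 8 = 28

28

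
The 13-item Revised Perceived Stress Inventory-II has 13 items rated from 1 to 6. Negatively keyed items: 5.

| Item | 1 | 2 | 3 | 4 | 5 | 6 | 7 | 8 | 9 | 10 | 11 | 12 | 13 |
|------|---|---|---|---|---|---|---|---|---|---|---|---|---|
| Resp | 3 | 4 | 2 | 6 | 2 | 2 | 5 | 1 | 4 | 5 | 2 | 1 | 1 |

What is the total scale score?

41

Negatively keyed items use 7 − raw:
  item 5: 7 − 2 = 5
Scored responses: 3, 4, 2, 6, 5, 2, 5, 1, 4, 5, 2, 1, 1
Total = 3 + 4 + 2 + 6 + 5 + 2 + 5 + 1 + 4 + 5 + 2 + 1 + 1 = 41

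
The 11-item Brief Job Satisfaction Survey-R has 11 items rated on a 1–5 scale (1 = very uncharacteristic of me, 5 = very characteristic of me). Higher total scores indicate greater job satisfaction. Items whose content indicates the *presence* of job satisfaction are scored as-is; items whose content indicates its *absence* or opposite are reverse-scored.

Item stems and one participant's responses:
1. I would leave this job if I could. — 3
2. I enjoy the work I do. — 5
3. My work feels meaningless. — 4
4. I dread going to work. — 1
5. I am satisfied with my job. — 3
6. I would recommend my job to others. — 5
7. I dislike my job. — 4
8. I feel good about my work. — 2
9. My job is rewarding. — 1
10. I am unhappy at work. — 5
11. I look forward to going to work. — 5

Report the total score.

Items 1, 3, 4, 7, 10 describe the absence/opposite of job satisfaction → reverse-score.
reversed = (1+5) − raw = 6 − raw.
  item 1: 6 − 3 = 3
  item 2: 5
  item 3: 6 − 4 = 2
  item 4: 6 − 1 = 5
  item 5: 3
  item 6: 5
  item 7: 6 − 4 = 2
  item 8: 2
  item 9: 1
  item 10: 6 − 5 = 1
  item 11: 5
Total = 3 + 5 + 2 + 5 + 3 + 5 + 2 + 2 + 1 + 1 + 5 = 34

34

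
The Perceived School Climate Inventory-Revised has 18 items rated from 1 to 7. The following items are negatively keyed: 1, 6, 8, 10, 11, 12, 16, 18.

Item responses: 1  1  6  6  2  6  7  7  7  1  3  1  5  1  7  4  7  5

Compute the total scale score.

Raw sum = 77. Negatively keyed items: 1, 6, 8, 10, 11, 12, 16, 18; their raw sum = 28.
Each reversal replaces raw with 8 − raw, changing the total by 8 − 2·raw per item.
Total = 77 + 8·8 − 2·28 = 77 + 64 − 56 = 85

85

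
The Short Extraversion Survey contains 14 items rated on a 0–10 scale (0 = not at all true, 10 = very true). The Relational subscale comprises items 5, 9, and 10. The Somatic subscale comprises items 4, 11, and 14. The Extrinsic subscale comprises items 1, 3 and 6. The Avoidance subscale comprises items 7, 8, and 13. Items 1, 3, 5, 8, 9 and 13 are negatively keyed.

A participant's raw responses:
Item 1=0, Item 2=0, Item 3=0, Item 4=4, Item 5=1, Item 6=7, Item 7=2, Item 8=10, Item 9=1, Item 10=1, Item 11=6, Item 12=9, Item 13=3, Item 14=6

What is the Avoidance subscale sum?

Avoidance items: 7, 8, 13.
Of these, items 8 & 13 are negatively keyed; reversed = (0+10) − raw = 10 − raw.
  item 7: 2
  item 8: 10 − 10 = 0
  item 13: 10 − 3 = 7
Sum = 2 + 0 + 7 = 9

9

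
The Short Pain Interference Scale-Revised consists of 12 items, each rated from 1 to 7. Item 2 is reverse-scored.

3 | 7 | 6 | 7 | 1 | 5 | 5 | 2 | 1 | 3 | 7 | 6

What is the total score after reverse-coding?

Reverse-coded items (on a 1–7 scale, reversed = 8 − raw):
  item 2: 8 − 7 = 1
After reverse-coding: 3, 1, 6, 7, 1, 5, 5, 2, 1, 3, 7, 6
Total = 3 + 1 + 6 + 7 + 1 + 5 + 5 + 2 + 1 + 3 + 7 + 6 = 47

47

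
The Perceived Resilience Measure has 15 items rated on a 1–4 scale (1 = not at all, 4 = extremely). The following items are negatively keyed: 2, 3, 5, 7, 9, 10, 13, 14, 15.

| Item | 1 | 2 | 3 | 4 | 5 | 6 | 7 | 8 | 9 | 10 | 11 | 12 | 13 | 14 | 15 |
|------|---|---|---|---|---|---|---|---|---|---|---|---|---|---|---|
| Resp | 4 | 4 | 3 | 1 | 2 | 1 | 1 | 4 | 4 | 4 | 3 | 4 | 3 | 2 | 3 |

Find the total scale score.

36

Negatively keyed items use 5 − raw:
  item 2: 5 − 4 = 1
  item 3: 5 − 3 = 2
  item 5: 5 − 2 = 3
  item 7: 5 − 1 = 4
  item 9: 5 − 4 = 1
  item 10: 5 − 4 = 1
  item 13: 5 − 3 = 2
  item 14: 5 − 2 = 3
  item 15: 5 − 3 = 2
Scored items: 4, 1, 2, 1, 3, 1, 4, 4, 1, 1, 3, 4, 2, 3, 2
Total = 4 + 1 + 2 + 1 + 3 + 1 + 4 + 4 + 1 + 1 + 3 + 4 + 2 + 3 + 2 = 36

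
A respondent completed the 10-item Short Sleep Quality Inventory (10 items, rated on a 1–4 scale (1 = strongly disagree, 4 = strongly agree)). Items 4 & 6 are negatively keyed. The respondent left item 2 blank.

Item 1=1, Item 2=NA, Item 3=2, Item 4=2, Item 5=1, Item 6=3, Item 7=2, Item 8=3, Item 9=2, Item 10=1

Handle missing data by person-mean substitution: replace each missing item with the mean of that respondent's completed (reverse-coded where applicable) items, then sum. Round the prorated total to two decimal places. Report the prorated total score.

Reverse-coded (on a 1–4 scale, reversed = 5 − raw):
  item 4: 5 − 2 = 3
  item 6: 5 − 3 = 2
Completed scored items (9 of 10): 1, 2, 3, 1, 2, 2, 3, 2, 1; sum = 17.
Person mean = 17 / 9 ≈ 1.8889
Prorated total = (17 / 9) × 10 = 18.89 (to 2 dp)

18.89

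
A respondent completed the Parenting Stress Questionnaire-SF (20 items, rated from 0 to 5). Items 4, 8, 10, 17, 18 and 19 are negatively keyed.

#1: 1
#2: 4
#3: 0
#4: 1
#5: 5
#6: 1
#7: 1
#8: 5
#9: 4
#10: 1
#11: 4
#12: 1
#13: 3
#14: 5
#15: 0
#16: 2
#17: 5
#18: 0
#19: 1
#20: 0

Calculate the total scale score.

Reversing items 4, 8, 10, 17, 18, and 19 with 5 − raw:
Total = 1 + 4 + 0 + (5−1) + 5 + 1 + 1 + (5−5) + 4 + (5−1) + 4 + 1 + 3 + 5 + 0 + 2 + (5−5) + (5−0) + (5−1) + 0
      = 1 + 4 + 0 + 4 + 5 + 1 + 1 + 0 + 4 + 4 + 4 + 1 + 3 + 5 + 0 + 2 + 0 + 5 + 4 + 0 = 48

48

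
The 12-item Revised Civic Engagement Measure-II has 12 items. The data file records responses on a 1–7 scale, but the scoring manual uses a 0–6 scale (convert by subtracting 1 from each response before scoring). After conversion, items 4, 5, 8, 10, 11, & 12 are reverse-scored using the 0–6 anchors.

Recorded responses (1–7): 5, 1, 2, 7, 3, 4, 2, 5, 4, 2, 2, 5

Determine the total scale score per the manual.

30

Convert to 0–6: 4, 0, 1, 6, 2, 3, 1, 4, 3, 1, 1, 4
Reverse-coded (on a 0–6 scale, reversed = 6 − raw):
  item 4: 6 − 6 = 0
  item 5: 6 − 2 = 4
  item 8: 6 − 4 = 2
  item 10: 6 − 1 = 5
  item 11: 6 − 1 = 5
  item 12: 6 − 4 = 2
Scored: 4, 0, 1, 0, 4, 3, 1, 2, 3, 5, 5, 2
Total = 30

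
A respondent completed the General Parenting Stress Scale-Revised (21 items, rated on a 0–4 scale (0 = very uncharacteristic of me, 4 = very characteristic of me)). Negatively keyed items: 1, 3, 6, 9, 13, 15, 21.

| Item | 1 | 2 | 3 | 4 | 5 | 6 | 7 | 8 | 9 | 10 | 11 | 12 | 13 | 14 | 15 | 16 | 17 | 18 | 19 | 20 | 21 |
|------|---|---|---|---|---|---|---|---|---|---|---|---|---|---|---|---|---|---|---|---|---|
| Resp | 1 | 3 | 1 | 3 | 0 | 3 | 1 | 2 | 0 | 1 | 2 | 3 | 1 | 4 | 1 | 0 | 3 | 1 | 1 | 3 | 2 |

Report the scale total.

46

Negatively keyed items use 4 − raw:
  item 1: 4 − 1 = 3
  item 3: 4 − 1 = 3
  item 6: 4 − 3 = 1
  item 9: 4 − 0 = 4
  item 13: 4 − 1 = 3
  item 15: 4 − 1 = 3
  item 21: 4 − 2 = 2
After reverse-coding: 3, 3, 3, 3, 0, 1, 1, 2, 4, 1, 2, 3, 3, 4, 3, 0, 3, 1, 1, 3, 2
Total = 3 + 3 + 3 + 3 + 0 + 1 + 1 + 2 + 4 + 1 + 2 + 3 + 3 + 4 + 3 + 0 + 3 + 1 + 1 + 3 + 2 = 46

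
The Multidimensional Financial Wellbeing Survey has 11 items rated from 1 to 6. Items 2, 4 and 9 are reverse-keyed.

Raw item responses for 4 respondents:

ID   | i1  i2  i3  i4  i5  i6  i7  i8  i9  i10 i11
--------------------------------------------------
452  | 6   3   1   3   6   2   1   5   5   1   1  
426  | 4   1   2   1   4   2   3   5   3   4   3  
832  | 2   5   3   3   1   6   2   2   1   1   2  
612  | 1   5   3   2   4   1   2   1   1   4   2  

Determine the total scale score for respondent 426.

43

Respondent 426 raw: 4, 1, 2, 1, 4, 2, 3, 5, 3, 4, 3.
Reverse-coded (on a 1–6 scale, reversed = 7 − raw):
  item 1: 4
  item 2: 7 − 1 = 6
  item 3: 2
  item 4: 7 − 1 = 6
  item 5: 4
  item 6: 2
  item 7: 3
  item 8: 5
  item 9: 7 − 3 = 4
  item 10: 4
  item 11: 3
Sum = 4 + 6 + 2 + 6 + 4 + 2 + 3 + 5 + 4 + 4 + 3 = 43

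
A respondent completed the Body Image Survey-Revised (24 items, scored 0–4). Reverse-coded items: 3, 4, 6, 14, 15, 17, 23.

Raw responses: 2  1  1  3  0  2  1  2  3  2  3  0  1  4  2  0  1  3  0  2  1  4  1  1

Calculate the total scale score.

40

Raw sum = 40. Reverse-coded items: 3, 4, 6, 14, 15, 17, 23; their raw sum = 14.
Each reversal replaces raw with 4 − raw, changing the total by 4 − 2·raw per item.
Total = 40 + 7·4 − 2·14 = 40 + 28 − 28 = 40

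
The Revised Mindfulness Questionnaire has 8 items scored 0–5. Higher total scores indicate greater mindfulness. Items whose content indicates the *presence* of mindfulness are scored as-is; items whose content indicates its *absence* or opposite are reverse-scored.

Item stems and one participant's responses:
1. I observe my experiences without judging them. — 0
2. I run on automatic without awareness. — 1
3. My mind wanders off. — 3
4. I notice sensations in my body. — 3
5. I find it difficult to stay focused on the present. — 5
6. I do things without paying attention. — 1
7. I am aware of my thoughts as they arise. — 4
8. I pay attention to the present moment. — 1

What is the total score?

18

Items 2, 3, 5, 6 describe the absence/opposite of mindfulness → reverse-score.
reversed = (0+5) − raw = 5 − raw.
  item 1: 0
  item 2: 5 − 1 = 4
  item 3: 5 − 3 = 2
  item 4: 3
  item 5: 5 − 5 = 0
  item 6: 5 − 1 = 4
  item 7: 4
  item 8: 1
Total = 0 + 4 + 2 + 3 + 0 + 4 + 4 + 1 = 18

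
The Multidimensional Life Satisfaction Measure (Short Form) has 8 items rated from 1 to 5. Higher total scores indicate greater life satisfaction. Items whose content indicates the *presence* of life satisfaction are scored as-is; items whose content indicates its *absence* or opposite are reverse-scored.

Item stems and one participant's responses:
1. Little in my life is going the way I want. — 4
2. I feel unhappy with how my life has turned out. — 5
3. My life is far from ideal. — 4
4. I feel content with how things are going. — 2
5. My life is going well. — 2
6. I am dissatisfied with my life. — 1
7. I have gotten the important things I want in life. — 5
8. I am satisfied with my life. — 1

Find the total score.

Items 1, 2, 3, 6 describe the absence/opposite of life satisfaction → reverse-score.
on a 1–5 scale, reversed = 6 − raw.
  item 1: 6 − 4 = 2
  item 2: 6 − 5 = 1
  item 3: 6 − 4 = 2
  item 4: 2
  item 5: 2
  item 6: 6 − 1 = 5
  item 7: 5
  item 8: 1
Total = 2 + 1 + 2 + 2 + 2 + 5 + 5 + 1 = 20

20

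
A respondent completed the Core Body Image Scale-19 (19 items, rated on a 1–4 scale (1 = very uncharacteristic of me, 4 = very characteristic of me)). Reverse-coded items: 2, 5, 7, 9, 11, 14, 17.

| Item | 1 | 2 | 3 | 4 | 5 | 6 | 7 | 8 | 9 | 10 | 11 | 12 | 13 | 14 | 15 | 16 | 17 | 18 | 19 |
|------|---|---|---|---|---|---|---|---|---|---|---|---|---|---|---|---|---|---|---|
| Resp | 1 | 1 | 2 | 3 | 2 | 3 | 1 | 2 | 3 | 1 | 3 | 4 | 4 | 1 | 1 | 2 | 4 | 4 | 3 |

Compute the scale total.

50

Reverse-coded items (reverse-coded value = 5 − response):
  item 2: 5 − 1 = 4
  item 5: 5 − 2 = 3
  item 7: 5 − 1 = 4
  item 9: 5 − 3 = 2
  item 11: 5 − 3 = 2
  item 14: 5 − 1 = 4
  item 17: 5 − 4 = 1
Scored items: 1, 4, 2, 3, 3, 3, 4, 2, 2, 1, 2, 4, 4, 4, 1, 2, 1, 4, 3
Total = 1 + 4 + 2 + 3 + 3 + 3 + 4 + 2 + 2 + 1 + 2 + 4 + 4 + 4 + 1 + 2 + 1 + 4 + 3 = 50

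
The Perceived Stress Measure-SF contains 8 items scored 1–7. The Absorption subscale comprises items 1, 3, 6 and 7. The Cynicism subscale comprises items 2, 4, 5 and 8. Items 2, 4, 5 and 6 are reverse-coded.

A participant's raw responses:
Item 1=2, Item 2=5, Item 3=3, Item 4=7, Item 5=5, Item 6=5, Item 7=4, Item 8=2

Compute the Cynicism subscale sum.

9

Cynicism items: 2, 4, 5, 8.
Of these, items 2, 4 and 5 are reverse-coded; reverse-coded value = 8 − response.
  item 2: 8 − 5 = 3
  item 4: 8 − 7 = 1
  item 5: 8 − 5 = 3
  item 8: 2
Sum = 3 + 1 + 3 + 2 = 9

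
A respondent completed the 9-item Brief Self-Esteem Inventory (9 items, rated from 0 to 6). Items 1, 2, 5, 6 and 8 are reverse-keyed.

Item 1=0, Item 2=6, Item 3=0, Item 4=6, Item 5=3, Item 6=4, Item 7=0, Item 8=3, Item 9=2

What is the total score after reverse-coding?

22

Apply reverse scoring (on a 0–6 scale, reversed = 6 − raw):
  item 1: 6 − 0 = 6
  item 2: 6 − 6 = 0
  item 5: 6 − 3 = 3
  item 6: 6 − 4 = 2
  item 8: 6 − 3 = 3
After reverse-coding: 6, 0, 0, 6, 3, 2, 0, 3, 2
Total = 6 + 0 + 0 + 6 + 3 + 2 + 0 + 3 + 2 = 22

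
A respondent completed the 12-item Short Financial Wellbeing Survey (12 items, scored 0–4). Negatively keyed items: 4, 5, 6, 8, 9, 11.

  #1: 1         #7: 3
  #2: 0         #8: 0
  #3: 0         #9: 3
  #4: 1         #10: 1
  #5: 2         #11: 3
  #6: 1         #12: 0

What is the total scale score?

19

Reversing items 4, 5, 6, 8, 9 and 11 with 4 − raw:
Total = 1 + 0 + 0 + (4−1) + (4−2) + (4−1) + 3 + (4−0) + (4−3) + 1 + (4−3) + 0
      = 1 + 0 + 0 + 3 + 2 + 3 + 3 + 4 + 1 + 1 + 1 + 0 = 19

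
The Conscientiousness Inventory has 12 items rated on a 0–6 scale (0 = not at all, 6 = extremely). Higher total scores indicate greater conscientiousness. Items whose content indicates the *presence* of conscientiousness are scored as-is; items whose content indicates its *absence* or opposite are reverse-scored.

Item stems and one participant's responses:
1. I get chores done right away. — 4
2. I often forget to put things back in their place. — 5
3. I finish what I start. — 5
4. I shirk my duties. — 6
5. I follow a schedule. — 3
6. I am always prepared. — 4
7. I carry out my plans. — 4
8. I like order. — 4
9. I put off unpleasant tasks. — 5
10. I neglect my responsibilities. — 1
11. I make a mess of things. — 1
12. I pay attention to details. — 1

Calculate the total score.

Items 2, 4, 9, 10, 11 describe the absence/opposite of conscientiousness → reverse-score.
reverse-coded value = 6 − response.
  item 1: 4
  item 2: 6 − 5 = 1
  item 3: 5
  item 4: 6 − 6 = 0
  item 5: 3
  item 6: 4
  item 7: 4
  item 8: 4
  item 9: 6 − 5 = 1
  item 10: 6 − 1 = 5
  item 11: 6 − 1 = 5
  item 12: 1
Total = 4 + 1 + 5 + 0 + 3 + 4 + 4 + 4 + 1 + 5 + 5 + 1 = 37

37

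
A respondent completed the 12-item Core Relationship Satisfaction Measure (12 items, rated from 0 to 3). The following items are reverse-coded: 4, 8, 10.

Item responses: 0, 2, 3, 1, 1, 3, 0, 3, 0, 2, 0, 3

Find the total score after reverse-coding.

15

Reversing items 4, 8 and 10 with 3 − raw:
Total = 0 + 2 + 3 + (3−1) + 1 + 3 + 0 + (3−3) + 0 + (3−2) + 0 + 3
      = 0 + 2 + 3 + 2 + 1 + 3 + 0 + 0 + 0 + 1 + 0 + 3 = 15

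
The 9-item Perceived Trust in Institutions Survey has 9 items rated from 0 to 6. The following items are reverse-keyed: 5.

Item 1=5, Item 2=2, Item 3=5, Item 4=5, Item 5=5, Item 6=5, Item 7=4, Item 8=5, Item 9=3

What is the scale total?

Reverse-coded items (reversed = (0+6) − raw = 6 − raw):
  item 5: 6 − 5 = 1
Scored items: 5, 2, 5, 5, 1, 5, 4, 5, 3
Total = 5 + 2 + 5 + 5 + 1 + 5 + 4 + 5 + 3 = 35

35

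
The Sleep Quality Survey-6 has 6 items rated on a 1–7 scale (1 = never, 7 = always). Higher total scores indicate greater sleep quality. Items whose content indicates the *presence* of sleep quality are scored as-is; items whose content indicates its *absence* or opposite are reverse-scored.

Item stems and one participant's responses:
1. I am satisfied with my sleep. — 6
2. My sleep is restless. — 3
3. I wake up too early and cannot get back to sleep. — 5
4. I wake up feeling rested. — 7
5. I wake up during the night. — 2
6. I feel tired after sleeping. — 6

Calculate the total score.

29

Items 2, 3, 5, 6 describe the absence/opposite of sleep quality → reverse-score.
on a 1–7 scale, reversed = 8 − raw.
  item 1: 6
  item 2: 8 − 3 = 5
  item 3: 8 − 5 = 3
  item 4: 7
  item 5: 8 − 2 = 6
  item 6: 8 − 6 = 2
Total = 6 + 5 + 3 + 7 + 6 + 2 = 29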